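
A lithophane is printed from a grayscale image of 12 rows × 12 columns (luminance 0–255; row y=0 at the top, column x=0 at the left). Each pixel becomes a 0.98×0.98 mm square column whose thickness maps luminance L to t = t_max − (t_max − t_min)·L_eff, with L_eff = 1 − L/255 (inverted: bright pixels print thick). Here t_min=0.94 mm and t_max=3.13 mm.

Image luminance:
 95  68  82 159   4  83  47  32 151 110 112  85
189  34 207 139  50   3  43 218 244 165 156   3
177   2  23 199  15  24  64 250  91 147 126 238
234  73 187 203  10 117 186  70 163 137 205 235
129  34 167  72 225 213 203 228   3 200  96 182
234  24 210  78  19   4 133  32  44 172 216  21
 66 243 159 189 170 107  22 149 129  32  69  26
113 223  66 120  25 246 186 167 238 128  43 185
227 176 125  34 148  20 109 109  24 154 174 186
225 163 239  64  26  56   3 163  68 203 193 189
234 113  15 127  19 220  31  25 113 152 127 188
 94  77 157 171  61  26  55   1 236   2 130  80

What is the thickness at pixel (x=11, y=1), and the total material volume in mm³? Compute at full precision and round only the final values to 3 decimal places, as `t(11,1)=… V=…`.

span = t_max - t_min = 3.13 - 0.94 = 2.190
L(11,1) = 3, L_eff = 1 - 3/255 = 0.988235 (inverted)
t(11,1) = 3.13 - 2.190·0.988235 = 0.966
Σt over all 12·12 pixels = 2408131/8500 ≈ 283.3095294
V = pitch²·Σt = 0.98²·2408131/8500 = 272.090

t(11,1)=0.966 V=272.090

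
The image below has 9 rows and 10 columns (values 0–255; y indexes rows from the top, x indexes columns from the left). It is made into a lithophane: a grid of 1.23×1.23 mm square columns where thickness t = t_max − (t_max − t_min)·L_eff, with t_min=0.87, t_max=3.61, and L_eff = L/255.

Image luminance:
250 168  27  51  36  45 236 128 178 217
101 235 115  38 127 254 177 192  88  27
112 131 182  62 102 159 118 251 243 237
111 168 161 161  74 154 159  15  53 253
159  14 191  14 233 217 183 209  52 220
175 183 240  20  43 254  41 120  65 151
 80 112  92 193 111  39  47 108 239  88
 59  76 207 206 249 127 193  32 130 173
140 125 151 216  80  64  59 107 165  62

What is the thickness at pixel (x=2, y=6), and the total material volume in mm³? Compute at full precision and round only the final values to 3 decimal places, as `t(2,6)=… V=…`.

span = t_max - t_min = 3.61 - 0.87 = 2.740
L(2,6) = 92, L_eff = 92/255 = 0.360784
t(2,6) = 3.61 - 2.740·0.360784 = 2.621
Σt over all 9·10 pixels = 496681/2550 ≈ 194.7768627
V = pitch²·Σt = 1.23²·496681/2550 = 294.678

t(2,6)=2.621 V=294.678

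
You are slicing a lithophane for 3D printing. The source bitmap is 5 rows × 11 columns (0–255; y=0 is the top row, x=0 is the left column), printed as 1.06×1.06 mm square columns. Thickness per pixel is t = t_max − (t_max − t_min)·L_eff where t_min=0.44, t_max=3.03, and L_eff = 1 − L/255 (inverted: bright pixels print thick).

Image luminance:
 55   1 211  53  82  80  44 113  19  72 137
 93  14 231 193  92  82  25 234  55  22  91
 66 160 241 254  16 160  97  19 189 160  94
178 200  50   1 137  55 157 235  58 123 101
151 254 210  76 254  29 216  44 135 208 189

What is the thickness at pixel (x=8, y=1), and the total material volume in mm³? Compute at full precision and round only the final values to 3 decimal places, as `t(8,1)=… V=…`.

span = t_max - t_min = 3.03 - 0.44 = 2.590
L(8,1) = 55, L_eff = 1 - 55/255 = 0.784314 (inverted)
t(8,1) = 3.03 - 2.590·0.784314 = 0.999
Σt over all 5·11 pixels = 192062/2125 ≈ 90.3821176
V = pitch²·Σt = 1.06²·192062/2125 = 101.553

t(8,1)=0.999 V=101.553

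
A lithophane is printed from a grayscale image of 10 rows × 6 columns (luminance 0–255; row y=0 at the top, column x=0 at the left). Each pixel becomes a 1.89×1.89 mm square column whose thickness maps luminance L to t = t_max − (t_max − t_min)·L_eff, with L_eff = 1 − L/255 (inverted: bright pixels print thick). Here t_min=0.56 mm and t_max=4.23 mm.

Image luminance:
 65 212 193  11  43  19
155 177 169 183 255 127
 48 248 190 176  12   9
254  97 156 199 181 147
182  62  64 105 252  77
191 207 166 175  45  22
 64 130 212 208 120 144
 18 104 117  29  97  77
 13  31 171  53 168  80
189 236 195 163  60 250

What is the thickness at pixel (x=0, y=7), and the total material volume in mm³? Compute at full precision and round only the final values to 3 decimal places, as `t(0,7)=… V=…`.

span = t_max - t_min = 4.23 - 0.56 = 3.670
L(0,7) = 18, L_eff = 1 - 18/255 = 0.929412 (inverted)
t(0,7) = 4.23 - 3.670·0.929412 = 0.819
Σt over all 10·6 pixels = 145.902
V = pitch²·Σt = 1.89²·145.902 = 521.177

t(0,7)=0.819 V=521.177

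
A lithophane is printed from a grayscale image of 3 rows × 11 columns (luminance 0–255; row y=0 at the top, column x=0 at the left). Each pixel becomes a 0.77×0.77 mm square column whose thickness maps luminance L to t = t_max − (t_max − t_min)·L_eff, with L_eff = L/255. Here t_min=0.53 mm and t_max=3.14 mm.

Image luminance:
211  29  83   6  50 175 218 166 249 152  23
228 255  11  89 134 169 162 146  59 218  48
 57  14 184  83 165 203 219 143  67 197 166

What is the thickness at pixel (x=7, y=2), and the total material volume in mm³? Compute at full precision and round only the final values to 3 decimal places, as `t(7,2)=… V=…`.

t(7,2)=1.676 V=34.862

span = t_max - t_min = 3.14 - 0.53 = 2.610
L(7,2) = 143, L_eff = 143/255 = 0.560784
t(7,2) = 3.14 - 2.610·0.560784 = 1.676
Σt over all 3·11 pixels = 499797/8500 ≈ 58.7996471
V = pitch²·Σt = 0.77²·499797/8500 = 34.862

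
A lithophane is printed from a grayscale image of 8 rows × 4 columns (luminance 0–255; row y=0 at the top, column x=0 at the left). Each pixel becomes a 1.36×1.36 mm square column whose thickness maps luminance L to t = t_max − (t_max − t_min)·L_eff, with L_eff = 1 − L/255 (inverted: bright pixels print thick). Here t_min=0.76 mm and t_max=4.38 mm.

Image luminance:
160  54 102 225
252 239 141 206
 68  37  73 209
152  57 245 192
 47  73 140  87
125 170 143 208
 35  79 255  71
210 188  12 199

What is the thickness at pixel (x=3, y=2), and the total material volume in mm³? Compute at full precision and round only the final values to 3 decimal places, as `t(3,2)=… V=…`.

span = t_max - t_min = 4.38 - 0.76 = 3.620
L(3,2) = 209, L_eff = 1 - 209/255 = 0.180392 (inverted)
t(3,2) = 4.38 - 3.620·0.180392 = 3.727
Σt over all 8·4 pixels = 32831/375 ≈ 87.5493333
V = pitch²·Σt = 1.36²·32831/375 = 161.931

t(3,2)=3.727 V=161.931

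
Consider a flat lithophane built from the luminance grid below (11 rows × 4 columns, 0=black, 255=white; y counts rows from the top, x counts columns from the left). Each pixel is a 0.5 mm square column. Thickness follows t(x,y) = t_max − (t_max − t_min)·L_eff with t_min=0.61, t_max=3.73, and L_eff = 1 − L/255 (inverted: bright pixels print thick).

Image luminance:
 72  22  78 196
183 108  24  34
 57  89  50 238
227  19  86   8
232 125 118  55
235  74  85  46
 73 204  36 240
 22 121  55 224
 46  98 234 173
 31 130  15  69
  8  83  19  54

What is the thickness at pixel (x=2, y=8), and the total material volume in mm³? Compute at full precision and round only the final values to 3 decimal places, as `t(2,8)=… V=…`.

span = t_max - t_min = 3.73 - 0.61 = 3.120
L(2,8) = 234, L_eff = 1 - 234/255 = 0.082353 (inverted)
t(2,8) = 3.73 - 3.120·0.082353 = 3.473
Σt over all 11·4 pixels = 171331/2125 ≈ 80.6263529
V = pitch²·Σt = 0.5²·171331/2125 = 20.157

t(2,8)=3.473 V=20.157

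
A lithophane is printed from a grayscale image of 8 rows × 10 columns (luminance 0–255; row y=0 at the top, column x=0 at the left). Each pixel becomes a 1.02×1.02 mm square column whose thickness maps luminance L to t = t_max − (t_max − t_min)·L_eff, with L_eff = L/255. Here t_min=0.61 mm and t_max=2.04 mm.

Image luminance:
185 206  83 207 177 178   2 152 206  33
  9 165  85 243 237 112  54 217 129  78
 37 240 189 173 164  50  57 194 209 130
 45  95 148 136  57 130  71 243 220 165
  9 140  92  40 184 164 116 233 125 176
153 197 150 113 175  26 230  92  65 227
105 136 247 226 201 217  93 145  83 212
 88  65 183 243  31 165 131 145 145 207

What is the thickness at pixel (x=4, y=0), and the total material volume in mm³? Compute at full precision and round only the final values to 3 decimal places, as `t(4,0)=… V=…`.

span = t_max - t_min = 2.04 - 0.61 = 1.430
L(4,0) = 177, L_eff = 177/255 = 0.694118
t(4,0) = 2.04 - 1.430·0.694118 = 1.047
Σt over all 8·10 pixels = 424617/4250 ≈ 99.9098824
V = pitch²·Σt = 1.02²·424617/4250 = 103.946

t(4,0)=1.047 V=103.946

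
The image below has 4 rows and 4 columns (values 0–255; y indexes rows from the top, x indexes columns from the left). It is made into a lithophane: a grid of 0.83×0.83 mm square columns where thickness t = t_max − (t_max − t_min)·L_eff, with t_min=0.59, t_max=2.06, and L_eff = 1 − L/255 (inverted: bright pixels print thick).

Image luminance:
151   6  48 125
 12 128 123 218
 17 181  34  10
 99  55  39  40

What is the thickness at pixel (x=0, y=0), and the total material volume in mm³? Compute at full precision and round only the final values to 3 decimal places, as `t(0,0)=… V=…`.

span = t_max - t_min = 2.06 - 0.59 = 1.470
L(0,0) = 151, L_eff = 1 - 151/255 = 0.407843 (inverted)
t(0,0) = 2.06 - 1.470·0.407843 = 1.460
Σt over all 4·4 pixels = 71627/4250 ≈ 16.8534118
V = pitch²·Σt = 0.83²·71627/4250 = 11.610

t(0,0)=1.460 V=11.610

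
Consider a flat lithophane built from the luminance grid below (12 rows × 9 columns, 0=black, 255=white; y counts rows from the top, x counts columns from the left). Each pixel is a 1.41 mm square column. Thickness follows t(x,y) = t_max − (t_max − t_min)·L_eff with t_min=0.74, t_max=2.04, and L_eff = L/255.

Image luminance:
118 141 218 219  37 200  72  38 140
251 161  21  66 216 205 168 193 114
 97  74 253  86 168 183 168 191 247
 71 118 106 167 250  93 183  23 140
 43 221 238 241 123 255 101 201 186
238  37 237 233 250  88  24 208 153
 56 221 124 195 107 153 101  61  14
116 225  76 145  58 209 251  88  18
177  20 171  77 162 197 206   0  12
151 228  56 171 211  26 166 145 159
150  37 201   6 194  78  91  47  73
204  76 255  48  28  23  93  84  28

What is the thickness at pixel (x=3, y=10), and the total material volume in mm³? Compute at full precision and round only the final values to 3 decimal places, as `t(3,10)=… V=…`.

span = t_max - t_min = 2.04 - 0.74 = 1.300
L(3,10) = 6, L_eff = 6/255 = 0.023529
t(3,10) = 2.04 - 1.300·0.023529 = 2.009
Σt over all 12·9 pixels = 37277/255 ≈ 146.1843137
V = pitch²·Σt = 1.41²·37277/255 = 290.629

t(3,10)=2.009 V=290.629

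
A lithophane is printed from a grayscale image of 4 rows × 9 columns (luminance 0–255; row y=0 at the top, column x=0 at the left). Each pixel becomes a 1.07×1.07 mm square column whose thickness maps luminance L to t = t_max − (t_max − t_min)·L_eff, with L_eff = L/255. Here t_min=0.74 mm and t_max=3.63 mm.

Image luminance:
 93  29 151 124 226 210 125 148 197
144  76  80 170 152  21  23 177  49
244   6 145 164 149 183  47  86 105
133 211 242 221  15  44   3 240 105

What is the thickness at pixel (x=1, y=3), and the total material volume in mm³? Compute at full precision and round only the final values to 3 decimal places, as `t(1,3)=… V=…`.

span = t_max - t_min = 3.63 - 0.74 = 2.890
L(1,3) = 211, L_eff = 211/255 = 0.827451
t(1,3) = 3.63 - 2.890·0.827451 = 1.239
Σt over all 4·9 pixels = 59437/750 ≈ 79.2493333
V = pitch²·Σt = 1.07²·59437/750 = 90.733

t(1,3)=1.239 V=90.733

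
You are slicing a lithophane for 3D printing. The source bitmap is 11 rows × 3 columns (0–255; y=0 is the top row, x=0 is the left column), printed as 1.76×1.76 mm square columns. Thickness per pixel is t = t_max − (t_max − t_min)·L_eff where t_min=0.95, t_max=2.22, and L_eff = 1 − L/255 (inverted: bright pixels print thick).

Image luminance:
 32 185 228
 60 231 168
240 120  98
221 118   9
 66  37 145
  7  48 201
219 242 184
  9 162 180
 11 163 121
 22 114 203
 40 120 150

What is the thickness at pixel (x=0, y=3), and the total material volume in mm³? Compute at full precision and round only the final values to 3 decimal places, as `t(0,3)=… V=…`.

t(0,3)=2.051 V=161.195

span = t_max - t_min = 2.22 - 0.95 = 1.270
L(0,3) = 221, L_eff = 1 - 221/255 = 0.133333 (inverted)
t(0,3) = 2.22 - 1.270·0.133333 = 2.051
Σt over all 11·3 pixels = 1326983/25500 ≈ 52.0385490
V = pitch²·Σt = 1.76²·1326983/25500 = 161.195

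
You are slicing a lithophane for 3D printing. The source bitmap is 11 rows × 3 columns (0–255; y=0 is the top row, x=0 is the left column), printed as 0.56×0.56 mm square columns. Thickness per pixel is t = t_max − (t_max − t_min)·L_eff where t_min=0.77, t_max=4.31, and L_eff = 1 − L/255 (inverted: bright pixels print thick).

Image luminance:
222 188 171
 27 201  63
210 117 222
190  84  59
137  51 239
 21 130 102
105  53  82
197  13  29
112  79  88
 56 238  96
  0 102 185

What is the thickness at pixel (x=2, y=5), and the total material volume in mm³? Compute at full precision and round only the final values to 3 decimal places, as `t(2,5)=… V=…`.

t(2,5)=2.186 V=24.812

span = t_max - t_min = 4.31 - 0.77 = 3.540
L(2,5) = 102, L_eff = 1 - 102/255 = 0.600000 (inverted)
t(2,5) = 4.31 - 3.540·0.600000 = 2.186
Σt over all 11·3 pixels = 672527/8500 ≈ 79.1208235
V = pitch²·Σt = 0.56²·672527/8500 = 24.812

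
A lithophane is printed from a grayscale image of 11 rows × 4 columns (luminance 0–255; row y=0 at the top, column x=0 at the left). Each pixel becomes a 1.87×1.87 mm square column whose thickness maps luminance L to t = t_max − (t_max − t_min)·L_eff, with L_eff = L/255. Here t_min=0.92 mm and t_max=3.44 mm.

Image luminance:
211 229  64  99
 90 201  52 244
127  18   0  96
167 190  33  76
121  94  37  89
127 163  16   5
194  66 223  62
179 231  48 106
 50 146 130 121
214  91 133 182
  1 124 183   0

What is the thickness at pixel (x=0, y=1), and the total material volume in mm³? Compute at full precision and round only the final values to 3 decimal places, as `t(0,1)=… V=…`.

span = t_max - t_min = 3.44 - 0.92 = 2.520
L(0,1) = 90, L_eff = 90/255 = 0.352941
t(0,1) = 3.44 - 2.520·0.352941 = 2.551
Σt over all 11·4 pixels = 215947/2125 ≈ 101.6221176
V = pitch²·Σt = 1.87²·215947/2125 = 355.362

t(0,1)=2.551 V=355.362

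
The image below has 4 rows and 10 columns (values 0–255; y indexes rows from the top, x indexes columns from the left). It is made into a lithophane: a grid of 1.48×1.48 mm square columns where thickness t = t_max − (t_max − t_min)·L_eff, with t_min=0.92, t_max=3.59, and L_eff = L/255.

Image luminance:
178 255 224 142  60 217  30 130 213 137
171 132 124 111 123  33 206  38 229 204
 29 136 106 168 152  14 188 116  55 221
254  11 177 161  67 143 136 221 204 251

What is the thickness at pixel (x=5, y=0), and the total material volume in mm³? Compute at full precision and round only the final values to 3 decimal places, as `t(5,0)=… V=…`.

t(5,0)=1.318 V=182.277

span = t_max - t_min = 3.59 - 0.92 = 2.670
L(5,0) = 217, L_eff = 217/255 = 0.850980
t(5,0) = 3.59 - 2.670·0.850980 = 1.318
Σt over all 4·10 pixels = 707337/8500 ≈ 83.2161176
V = pitch²·Σt = 1.48²·707337/8500 = 182.277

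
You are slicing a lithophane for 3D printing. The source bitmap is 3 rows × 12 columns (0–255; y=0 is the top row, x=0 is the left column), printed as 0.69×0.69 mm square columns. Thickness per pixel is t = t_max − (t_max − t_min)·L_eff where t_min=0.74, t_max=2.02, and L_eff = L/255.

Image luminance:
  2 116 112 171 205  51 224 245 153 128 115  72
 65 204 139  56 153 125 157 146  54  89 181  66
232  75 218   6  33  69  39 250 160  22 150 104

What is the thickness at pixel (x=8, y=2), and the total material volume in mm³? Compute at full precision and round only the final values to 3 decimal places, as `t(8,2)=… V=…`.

span = t_max - t_min = 2.02 - 0.74 = 1.280
L(8,2) = 160, L_eff = 160/255 = 0.627451
t(8,2) = 2.02 - 1.280·0.627451 = 1.217
Σt over all 3·12 pixels = 323206/6375 ≈ 50.6989804
V = pitch²·Σt = 0.69²·323206/6375 = 24.138

t(8,2)=1.217 V=24.138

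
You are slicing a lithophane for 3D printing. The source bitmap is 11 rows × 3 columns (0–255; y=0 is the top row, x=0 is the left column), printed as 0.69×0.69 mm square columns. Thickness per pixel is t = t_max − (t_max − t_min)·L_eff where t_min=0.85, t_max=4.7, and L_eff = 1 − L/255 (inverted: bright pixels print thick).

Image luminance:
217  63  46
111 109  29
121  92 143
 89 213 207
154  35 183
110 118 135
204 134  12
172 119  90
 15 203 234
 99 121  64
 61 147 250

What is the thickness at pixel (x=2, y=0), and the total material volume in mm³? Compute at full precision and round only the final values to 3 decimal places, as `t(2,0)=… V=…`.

t(2,0)=1.545 V=42.826

span = t_max - t_min = 4.7 - 0.85 = 3.850
L(2,0) = 46, L_eff = 1 - 46/255 = 0.819608 (inverted)
t(2,0) = 4.7 - 3.850·0.819608 = 1.545
Σt over all 11·3 pixels = 91751/1020 ≈ 89.9519608
V = pitch²·Σt = 0.69²·91751/1020 = 42.826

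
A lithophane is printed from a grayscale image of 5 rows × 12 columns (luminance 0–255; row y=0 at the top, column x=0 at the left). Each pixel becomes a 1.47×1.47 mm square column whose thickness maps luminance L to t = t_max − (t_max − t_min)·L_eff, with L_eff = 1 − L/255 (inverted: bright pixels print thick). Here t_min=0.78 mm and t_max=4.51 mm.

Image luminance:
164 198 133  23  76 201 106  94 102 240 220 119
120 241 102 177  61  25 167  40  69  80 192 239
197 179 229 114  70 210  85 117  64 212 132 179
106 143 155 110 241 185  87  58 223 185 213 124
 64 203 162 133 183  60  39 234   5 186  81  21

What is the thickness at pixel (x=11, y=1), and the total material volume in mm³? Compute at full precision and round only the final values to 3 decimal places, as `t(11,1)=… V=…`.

t(11,1)=4.276 V=359.624

span = t_max - t_min = 4.51 - 0.78 = 3.730
L(11,1) = 239, L_eff = 1 - 239/255 = 0.062745 (inverted)
t(11,1) = 4.51 - 3.730·0.062745 = 4.276
Σt over all 5·12 pixels = 707299/4250 ≈ 166.4232941
V = pitch²·Σt = 1.47²·707299/4250 = 359.624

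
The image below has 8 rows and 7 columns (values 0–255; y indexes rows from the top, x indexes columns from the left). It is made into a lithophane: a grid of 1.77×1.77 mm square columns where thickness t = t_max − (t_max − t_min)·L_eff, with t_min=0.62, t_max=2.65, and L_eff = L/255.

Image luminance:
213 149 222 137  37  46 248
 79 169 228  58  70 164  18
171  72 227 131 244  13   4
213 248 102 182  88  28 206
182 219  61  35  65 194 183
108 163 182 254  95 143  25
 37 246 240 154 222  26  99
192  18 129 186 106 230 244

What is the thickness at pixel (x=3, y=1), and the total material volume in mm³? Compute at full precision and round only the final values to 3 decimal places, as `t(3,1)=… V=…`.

t(3,1)=2.188 V=270.263

span = t_max - t_min = 2.65 - 0.62 = 2.030
L(3,1) = 58, L_eff = 58/255 = 0.227451
t(3,1) = 2.65 - 2.030·0.227451 = 2.188
Σt over all 8·7 pixels = 439957/5100 ≈ 86.2660784
V = pitch²·Σt = 1.77²·439957/5100 = 270.263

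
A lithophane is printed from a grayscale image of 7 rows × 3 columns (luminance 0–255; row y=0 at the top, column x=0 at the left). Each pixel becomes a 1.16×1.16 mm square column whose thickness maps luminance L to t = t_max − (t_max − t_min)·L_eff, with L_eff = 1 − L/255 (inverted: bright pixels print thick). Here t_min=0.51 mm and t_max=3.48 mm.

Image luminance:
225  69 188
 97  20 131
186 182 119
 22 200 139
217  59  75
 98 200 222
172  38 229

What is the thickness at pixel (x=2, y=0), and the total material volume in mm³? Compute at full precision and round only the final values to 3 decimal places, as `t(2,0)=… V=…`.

span = t_max - t_min = 3.48 - 0.51 = 2.970
L(2,0) = 188, L_eff = 1 - 188/255 = 0.262745 (inverted)
t(2,0) = 3.48 - 2.970·0.262745 = 2.700
Σt over all 7·3 pixels = 376947/8500 ≈ 44.3467059
V = pitch²·Σt = 1.16²·376947/8500 = 59.673

t(2,0)=2.700 V=59.673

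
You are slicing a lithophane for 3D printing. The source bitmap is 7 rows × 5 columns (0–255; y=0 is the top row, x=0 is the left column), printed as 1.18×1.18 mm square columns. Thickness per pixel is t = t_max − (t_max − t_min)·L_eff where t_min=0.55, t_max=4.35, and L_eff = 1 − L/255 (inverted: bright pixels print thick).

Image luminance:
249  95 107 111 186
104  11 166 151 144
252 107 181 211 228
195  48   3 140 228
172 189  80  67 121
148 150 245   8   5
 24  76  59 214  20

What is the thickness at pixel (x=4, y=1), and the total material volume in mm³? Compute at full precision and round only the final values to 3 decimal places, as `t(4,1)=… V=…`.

span = t_max - t_min = 4.35 - 0.55 = 3.800
L(4,1) = 144, L_eff = 1 - 144/255 = 0.435294 (inverted)
t(4,1) = 4.35 - 3.800·0.435294 = 2.696
Σt over all 7·5 pixels = 87959/1020 ≈ 86.2343137
V = pitch²·Σt = 1.18²·87959/1020 = 120.073

t(4,1)=2.696 V=120.073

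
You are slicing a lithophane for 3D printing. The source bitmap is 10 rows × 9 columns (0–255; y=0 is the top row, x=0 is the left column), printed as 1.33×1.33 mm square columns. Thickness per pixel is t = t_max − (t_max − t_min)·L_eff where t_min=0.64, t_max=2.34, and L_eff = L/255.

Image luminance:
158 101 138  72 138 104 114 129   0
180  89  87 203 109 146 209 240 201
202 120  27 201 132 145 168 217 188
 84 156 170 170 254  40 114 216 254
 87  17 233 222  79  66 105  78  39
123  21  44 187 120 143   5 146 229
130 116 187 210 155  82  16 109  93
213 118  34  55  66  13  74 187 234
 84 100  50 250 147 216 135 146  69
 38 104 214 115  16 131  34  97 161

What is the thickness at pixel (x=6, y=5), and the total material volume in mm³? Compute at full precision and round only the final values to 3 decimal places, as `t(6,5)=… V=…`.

t(6,5)=2.307 V=237.870

span = t_max - t_min = 2.34 - 0.64 = 1.700
L(6,5) = 5, L_eff = 5/255 = 0.019608
t(6,5) = 2.34 - 1.700·0.019608 = 2.307
Σt over all 10·9 pixels = 20171/150 ≈ 134.4733333
V = pitch²·Σt = 1.33²·20171/150 = 237.870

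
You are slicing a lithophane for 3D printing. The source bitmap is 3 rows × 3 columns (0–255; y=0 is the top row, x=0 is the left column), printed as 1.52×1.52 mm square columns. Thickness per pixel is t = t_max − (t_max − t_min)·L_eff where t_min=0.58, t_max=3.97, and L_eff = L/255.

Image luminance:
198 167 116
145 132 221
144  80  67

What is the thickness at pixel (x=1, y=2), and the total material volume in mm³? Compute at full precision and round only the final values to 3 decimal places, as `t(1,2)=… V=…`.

t(1,2)=2.906 V=43.543

span = t_max - t_min = 3.97 - 0.58 = 3.390
L(1,2) = 80, L_eff = 80/255 = 0.313725
t(1,2) = 3.97 - 3.390·0.313725 = 2.906
Σt over all 3·3 pixels = 32039/1700 ≈ 18.8464706
V = pitch²·Σt = 1.52²·32039/1700 = 43.543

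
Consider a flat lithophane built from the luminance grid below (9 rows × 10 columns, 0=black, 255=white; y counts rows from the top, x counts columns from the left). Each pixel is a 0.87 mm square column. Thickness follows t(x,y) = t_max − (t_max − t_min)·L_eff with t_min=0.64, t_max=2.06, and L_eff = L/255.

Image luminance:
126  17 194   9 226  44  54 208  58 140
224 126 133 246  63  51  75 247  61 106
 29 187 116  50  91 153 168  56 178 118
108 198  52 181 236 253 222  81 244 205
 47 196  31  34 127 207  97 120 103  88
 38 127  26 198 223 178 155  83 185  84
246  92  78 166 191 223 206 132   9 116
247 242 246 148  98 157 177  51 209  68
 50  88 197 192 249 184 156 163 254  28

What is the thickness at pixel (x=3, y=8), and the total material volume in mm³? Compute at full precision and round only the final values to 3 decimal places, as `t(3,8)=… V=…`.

t(3,8)=0.991 V=88.301

span = t_max - t_min = 2.06 - 0.64 = 1.420
L(3,8) = 192, L_eff = 192/255 = 0.752941
t(3,8) = 2.06 - 1.420·0.752941 = 0.991
Σt over all 9·10 pixels = 743713/6375 ≈ 116.6608627
V = pitch²·Σt = 0.87²·743713/6375 = 88.301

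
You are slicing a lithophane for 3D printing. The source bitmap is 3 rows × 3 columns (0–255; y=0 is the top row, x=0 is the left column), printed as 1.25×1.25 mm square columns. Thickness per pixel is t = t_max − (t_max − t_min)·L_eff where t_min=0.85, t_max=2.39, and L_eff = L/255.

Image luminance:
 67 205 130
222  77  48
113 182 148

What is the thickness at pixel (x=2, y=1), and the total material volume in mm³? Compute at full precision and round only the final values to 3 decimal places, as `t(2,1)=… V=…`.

t(2,1)=2.100 V=22.361

span = t_max - t_min = 2.39 - 0.85 = 1.540
L(2,1) = 48, L_eff = 48/255 = 0.188235
t(2,1) = 2.39 - 1.540·0.188235 = 2.100
Σt over all 3·3 pixels = 364937/25500 ≈ 14.3112549
V = pitch²·Σt = 1.25²·364937/25500 = 22.361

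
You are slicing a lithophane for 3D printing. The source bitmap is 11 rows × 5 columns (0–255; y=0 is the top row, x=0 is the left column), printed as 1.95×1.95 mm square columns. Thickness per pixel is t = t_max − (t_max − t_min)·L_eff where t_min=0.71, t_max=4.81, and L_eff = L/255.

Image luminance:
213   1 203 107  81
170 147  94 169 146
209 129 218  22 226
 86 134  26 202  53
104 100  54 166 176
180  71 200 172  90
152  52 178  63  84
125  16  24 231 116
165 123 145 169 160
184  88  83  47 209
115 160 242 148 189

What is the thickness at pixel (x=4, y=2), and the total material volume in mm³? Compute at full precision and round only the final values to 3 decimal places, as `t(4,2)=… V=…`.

t(4,2)=1.176 V=564.717

span = t_max - t_min = 4.81 - 0.71 = 4.100
L(4,2) = 226, L_eff = 226/255 = 0.886275
t(4,2) = 4.81 - 4.100·0.886275 = 1.176
Σt over all 11·5 pixels = 757411/5100 ≈ 148.5119608
V = pitch²·Σt = 1.95²·757411/5100 = 564.717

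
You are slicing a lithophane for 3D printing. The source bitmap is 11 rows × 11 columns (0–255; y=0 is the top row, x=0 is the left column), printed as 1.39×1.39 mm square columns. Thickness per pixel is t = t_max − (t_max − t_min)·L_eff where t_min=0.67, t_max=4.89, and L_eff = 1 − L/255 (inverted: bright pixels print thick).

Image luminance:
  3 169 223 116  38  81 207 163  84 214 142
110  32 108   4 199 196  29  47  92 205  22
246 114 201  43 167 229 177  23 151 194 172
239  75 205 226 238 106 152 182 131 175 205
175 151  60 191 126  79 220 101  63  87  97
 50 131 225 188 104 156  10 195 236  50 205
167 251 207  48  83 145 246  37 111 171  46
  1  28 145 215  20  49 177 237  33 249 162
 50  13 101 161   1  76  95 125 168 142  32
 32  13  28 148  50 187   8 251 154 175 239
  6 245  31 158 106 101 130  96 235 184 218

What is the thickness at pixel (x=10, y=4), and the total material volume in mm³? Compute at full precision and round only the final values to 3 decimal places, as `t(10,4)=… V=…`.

t(10,4)=2.275 V=656.139

span = t_max - t_min = 4.89 - 0.67 = 4.220
L(10,4) = 97, L_eff = 1 - 97/255 = 0.619608 (inverted)
t(10,4) = 4.89 - 4.220·0.619608 = 2.275
Σt over all 11·11 pixels = 8659769/25500 ≈ 339.5987843
V = pitch²·Σt = 1.39²·8659769/25500 = 656.139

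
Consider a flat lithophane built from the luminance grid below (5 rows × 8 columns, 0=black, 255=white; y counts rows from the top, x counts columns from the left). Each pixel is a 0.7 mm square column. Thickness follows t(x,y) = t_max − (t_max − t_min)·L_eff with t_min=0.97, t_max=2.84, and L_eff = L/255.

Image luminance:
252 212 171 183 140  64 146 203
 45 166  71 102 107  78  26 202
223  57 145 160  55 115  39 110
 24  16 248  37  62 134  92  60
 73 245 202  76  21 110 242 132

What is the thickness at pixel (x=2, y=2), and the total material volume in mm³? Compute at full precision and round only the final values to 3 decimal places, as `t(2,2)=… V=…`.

t(2,2)=1.777 V=38.251

span = t_max - t_min = 2.84 - 0.97 = 1.870
L(2,2) = 145, L_eff = 145/255 = 0.568627
t(2,2) = 2.84 - 1.870·0.568627 = 1.777
Σt over all 5·8 pixels = 58547/750 ≈ 78.0626667
V = pitch²·Σt = 0.7²·58547/750 = 38.251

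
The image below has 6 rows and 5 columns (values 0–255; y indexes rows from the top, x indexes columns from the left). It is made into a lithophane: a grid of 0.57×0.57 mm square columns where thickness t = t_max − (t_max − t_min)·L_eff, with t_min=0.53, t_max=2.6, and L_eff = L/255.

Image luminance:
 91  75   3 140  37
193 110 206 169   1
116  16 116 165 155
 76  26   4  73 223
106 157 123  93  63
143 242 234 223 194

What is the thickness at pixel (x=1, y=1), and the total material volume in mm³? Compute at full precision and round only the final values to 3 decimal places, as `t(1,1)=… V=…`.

span = t_max - t_min = 2.6 - 0.53 = 2.070
L(1,1) = 110, L_eff = 110/255 = 0.431373
t(1,1) = 2.6 - 2.070·0.431373 = 1.707
Σt over all 6·5 pixels = 416463/8500 ≈ 48.9956471
V = pitch²·Σt = 0.57²·416463/8500 = 15.919

t(1,1)=1.707 V=15.919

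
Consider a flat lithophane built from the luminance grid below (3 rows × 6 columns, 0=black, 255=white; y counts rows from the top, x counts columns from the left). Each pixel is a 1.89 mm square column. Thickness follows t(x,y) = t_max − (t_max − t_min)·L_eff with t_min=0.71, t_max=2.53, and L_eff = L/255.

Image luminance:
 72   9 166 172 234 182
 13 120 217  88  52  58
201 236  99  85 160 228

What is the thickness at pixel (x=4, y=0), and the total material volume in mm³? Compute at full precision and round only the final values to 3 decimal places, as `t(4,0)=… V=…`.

t(4,0)=0.860 V=101.689

span = t_max - t_min = 2.53 - 0.71 = 1.820
L(4,0) = 234, L_eff = 234/255 = 0.917647
t(4,0) = 2.53 - 1.820·0.917647 = 0.860
Σt over all 3·6 pixels = 362963/12750 ≈ 28.4676863
V = pitch²·Σt = 1.89²·362963/12750 = 101.689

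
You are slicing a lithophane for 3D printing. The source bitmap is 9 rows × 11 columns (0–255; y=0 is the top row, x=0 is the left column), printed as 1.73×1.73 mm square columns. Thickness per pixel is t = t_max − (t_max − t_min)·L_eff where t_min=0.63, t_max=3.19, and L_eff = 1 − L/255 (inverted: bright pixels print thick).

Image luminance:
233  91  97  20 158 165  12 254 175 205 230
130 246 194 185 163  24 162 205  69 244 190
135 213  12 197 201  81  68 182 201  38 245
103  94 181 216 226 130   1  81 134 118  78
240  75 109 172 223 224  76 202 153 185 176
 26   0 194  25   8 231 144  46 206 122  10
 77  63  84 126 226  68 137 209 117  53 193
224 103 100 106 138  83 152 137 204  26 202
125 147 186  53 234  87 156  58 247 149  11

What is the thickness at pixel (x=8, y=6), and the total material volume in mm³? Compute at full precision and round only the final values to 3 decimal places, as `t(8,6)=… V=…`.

t(8,6)=1.805 V=592.744

span = t_max - t_min = 3.19 - 0.63 = 2.560
L(8,6) = 117, L_eff = 1 - 117/255 = 0.541176 (inverted)
t(8,6) = 3.19 - 2.560·0.541176 = 1.805
Σt over all 9·11 pixels = 198.05
V = pitch²·Σt = 1.73²·198.05 = 592.744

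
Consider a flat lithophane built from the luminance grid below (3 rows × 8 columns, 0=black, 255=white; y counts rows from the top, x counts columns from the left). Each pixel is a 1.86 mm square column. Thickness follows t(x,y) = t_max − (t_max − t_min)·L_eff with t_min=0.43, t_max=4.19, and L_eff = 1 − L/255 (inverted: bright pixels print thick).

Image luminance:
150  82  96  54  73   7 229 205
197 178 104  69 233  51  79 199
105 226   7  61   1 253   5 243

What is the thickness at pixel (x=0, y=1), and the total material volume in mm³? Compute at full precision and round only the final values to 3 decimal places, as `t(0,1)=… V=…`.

span = t_max - t_min = 4.19 - 0.43 = 3.760
L(0,1) = 197, L_eff = 1 - 197/255 = 0.227451 (inverted)
t(0,1) = 4.19 - 3.760·0.227451 = 3.335
Σt over all 3·8 pixels = 53.184
V = pitch²·Σt = 1.86²·53.184 = 183.995

t(0,1)=3.335 V=183.995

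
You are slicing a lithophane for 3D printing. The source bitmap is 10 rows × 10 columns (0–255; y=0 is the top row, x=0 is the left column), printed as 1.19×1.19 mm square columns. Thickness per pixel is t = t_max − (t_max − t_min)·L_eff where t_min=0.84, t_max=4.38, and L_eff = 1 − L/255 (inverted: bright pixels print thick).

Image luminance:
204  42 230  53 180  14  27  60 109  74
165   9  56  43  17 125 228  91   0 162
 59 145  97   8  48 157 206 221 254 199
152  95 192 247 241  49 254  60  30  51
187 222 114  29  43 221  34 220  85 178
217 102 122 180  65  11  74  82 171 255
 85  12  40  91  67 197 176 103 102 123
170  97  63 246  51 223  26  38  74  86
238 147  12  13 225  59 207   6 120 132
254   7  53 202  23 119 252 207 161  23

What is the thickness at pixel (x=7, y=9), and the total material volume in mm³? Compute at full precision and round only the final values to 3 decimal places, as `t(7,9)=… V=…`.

span = t_max - t_min = 4.38 - 0.84 = 3.540
L(7,9) = 207, L_eff = 1 - 207/255 = 0.188235 (inverted)
t(7,9) = 4.38 - 3.540·0.188235 = 3.714
Σt over all 10·10 pixels = 526482/2125 ≈ 247.7562353
V = pitch²·Σt = 1.19²·526482/2125 = 350.848

t(7,9)=3.714 V=350.848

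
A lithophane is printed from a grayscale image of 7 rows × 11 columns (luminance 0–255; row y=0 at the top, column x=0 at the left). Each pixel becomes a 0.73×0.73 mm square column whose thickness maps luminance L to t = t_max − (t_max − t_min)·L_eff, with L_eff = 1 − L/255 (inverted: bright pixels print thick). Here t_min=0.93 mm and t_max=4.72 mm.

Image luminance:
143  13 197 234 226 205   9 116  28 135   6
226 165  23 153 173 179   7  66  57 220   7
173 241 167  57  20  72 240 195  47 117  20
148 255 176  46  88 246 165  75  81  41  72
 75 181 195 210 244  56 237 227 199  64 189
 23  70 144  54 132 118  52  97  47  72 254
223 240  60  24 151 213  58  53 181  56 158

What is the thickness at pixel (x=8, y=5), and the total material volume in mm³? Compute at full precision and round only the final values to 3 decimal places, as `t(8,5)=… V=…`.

t(8,5)=1.629 V=114.885

span = t_max - t_min = 4.72 - 0.93 = 3.790
L(8,5) = 47, L_eff = 1 - 47/255 = 0.815686 (inverted)
t(8,5) = 4.72 - 3.790·0.815686 = 1.629
Σt over all 7·11 pixels = 458119/2125 ≈ 215.5854118
V = pitch²·Σt = 0.73²·458119/2125 = 114.885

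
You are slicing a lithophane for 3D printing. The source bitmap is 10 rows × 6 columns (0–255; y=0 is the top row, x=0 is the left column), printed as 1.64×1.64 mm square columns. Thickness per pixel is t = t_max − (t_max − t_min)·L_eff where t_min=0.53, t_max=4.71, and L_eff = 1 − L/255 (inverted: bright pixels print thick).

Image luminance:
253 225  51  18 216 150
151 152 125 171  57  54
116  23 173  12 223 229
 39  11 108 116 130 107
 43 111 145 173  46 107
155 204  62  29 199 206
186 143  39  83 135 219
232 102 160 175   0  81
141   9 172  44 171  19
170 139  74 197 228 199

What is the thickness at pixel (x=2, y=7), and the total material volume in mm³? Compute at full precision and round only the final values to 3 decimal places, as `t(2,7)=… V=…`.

span = t_max - t_min = 4.71 - 0.53 = 4.180
L(2,7) = 160, L_eff = 1 - 160/255 = 0.372549 (inverted)
t(2,7) = 4.71 - 4.180·0.372549 = 3.153
Σt over all 10·6 pixels = 987311/6375 ≈ 154.8723137
V = pitch²·Σt = 1.64²·987311/6375 = 416.545

t(2,7)=3.153 V=416.545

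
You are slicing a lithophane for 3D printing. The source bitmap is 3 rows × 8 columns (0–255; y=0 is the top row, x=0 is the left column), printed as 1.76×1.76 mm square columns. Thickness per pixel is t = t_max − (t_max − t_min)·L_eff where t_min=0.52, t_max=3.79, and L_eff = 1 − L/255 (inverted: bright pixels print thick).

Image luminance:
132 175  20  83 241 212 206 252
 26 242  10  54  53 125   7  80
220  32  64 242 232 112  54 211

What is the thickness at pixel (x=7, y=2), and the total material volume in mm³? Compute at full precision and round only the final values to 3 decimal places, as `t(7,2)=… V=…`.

t(7,2)=3.226 V=161.201

span = t_max - t_min = 3.79 - 0.52 = 3.270
L(7,2) = 211, L_eff = 1 - 211/255 = 0.172549 (inverted)
t(7,2) = 3.79 - 3.270·0.172549 = 3.226
Σt over all 3·8 pixels = 88469/1700 ≈ 52.0405882
V = pitch²·Σt = 1.76²·88469/1700 = 161.201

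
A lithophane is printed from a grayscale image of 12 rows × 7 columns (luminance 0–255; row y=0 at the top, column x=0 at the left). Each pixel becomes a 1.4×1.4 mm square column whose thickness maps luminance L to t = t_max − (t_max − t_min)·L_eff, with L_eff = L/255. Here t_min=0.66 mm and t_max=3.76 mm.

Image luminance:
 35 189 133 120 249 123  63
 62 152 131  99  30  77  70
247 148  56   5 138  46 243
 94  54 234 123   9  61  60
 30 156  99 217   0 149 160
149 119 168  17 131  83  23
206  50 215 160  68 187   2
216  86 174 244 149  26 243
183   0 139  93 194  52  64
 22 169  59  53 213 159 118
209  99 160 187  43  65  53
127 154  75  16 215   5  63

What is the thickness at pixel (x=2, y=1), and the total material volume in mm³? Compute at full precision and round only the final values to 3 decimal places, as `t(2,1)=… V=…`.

span = t_max - t_min = 3.76 - 0.66 = 3.100
L(2,1) = 131, L_eff = 131/255 = 0.513725
t(2,1) = 3.76 - 3.100·0.513725 = 2.167
Σt over all 12·7 pixels = 33921/170 ≈ 199.5352941
V = pitch²·Σt = 1.4²·33921/170 = 391.089

t(2,1)=2.167 V=391.089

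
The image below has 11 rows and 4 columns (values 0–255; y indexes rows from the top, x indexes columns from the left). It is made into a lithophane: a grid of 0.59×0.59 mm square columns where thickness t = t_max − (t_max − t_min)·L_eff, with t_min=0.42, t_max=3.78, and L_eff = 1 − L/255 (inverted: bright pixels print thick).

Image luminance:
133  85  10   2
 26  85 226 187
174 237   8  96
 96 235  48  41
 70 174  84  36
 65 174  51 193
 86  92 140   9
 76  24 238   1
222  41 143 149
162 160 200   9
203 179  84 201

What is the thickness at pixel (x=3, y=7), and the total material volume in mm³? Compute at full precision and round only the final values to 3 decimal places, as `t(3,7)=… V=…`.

t(3,7)=0.433 V=29.160

span = t_max - t_min = 3.78 - 0.42 = 3.360
L(3,7) = 1, L_eff = 1 - 1/255 = 0.996078 (inverted)
t(3,7) = 3.78 - 3.360·0.996078 = 0.433
Σt over all 11·4 pixels = 35602/425 ≈ 83.7694118
V = pitch²·Σt = 0.59²·35602/425 = 29.160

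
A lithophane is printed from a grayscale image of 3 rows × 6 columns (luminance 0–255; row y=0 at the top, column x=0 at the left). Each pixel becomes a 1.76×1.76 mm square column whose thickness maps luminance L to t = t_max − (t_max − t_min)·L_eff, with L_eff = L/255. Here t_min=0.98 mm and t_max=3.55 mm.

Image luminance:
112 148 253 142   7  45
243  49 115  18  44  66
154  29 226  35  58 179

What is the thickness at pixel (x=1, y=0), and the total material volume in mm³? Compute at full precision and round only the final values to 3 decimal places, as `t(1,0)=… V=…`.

span = t_max - t_min = 3.55 - 0.98 = 2.570
L(1,0) = 148, L_eff = 148/255 = 0.580392
t(1,0) = 3.55 - 2.570·0.580392 = 2.058
Σt over all 3·6 pixels = 378413/8500 ≈ 44.5191765
V = pitch²·Σt = 1.76²·378413/8500 = 137.903

t(1,0)=2.058 V=137.903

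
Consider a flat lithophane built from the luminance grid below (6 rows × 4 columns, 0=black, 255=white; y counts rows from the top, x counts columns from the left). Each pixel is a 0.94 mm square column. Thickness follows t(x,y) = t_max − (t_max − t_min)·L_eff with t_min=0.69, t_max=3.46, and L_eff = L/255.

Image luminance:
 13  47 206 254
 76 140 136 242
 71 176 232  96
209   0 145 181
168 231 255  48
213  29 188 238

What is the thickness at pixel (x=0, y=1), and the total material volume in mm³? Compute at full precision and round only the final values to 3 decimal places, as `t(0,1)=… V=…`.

span = t_max - t_min = 3.46 - 0.69 = 2.770
L(0,1) = 76, L_eff = 76/255 = 0.298039
t(0,1) = 3.46 - 2.770·0.298039 = 2.634
Σt over all 6·4 pixels = 186997/4250 ≈ 43.9992941
V = pitch²·Σt = 0.94²·186997/4250 = 38.878

t(0,1)=2.634 V=38.878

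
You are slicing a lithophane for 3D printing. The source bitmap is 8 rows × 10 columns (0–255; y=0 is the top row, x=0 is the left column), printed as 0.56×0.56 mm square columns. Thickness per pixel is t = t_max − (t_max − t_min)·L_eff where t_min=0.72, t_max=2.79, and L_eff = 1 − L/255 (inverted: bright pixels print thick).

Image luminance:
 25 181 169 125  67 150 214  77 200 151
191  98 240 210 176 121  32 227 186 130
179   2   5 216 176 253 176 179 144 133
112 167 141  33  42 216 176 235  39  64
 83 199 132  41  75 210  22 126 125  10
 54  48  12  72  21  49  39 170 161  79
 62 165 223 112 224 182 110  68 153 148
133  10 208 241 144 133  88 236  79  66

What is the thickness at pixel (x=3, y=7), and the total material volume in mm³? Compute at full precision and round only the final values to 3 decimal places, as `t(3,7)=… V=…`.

t(3,7)=2.676 V=43.956

span = t_max - t_min = 2.79 - 0.72 = 2.070
L(3,7) = 241, L_eff = 1 - 241/255 = 0.054902 (inverted)
t(3,7) = 2.79 - 2.070·0.054902 = 2.676
Σt over all 8·10 pixels = 1191399/8500 ≈ 140.1645882
V = pitch²·Σt = 0.56²·1191399/8500 = 43.956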